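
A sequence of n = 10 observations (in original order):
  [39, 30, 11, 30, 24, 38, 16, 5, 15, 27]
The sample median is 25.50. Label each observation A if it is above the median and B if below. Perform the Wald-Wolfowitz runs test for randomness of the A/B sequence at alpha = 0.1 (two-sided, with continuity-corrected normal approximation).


Step 1: Compute median = 25.50; label A = above, B = below.
Labels in order: AABABABBBA  (n_A = 5, n_B = 5)
Step 2: Count runs R = 7.
Step 3: Under H0 (random ordering), E[R] = 2*n_A*n_B/(n_A+n_B) + 1 = 2*5*5/10 + 1 = 6.0000.
        Var[R] = 2*n_A*n_B*(2*n_A*n_B - n_A - n_B) / ((n_A+n_B)^2 * (n_A+n_B-1)) = 2000/900 = 2.2222.
        SD[R] = 1.4907.
Step 4: Continuity-corrected z = (R - 0.5 - E[R]) / SD[R] = (7 - 0.5 - 6.0000) / 1.4907 = 0.3354.
Step 5: Two-sided p-value via normal approximation = 2*(1 - Phi(|z|)) = 0.737316.
Step 6: alpha = 0.1. fail to reject H0.

R = 7, z = 0.3354, p = 0.737316, fail to reject H0.


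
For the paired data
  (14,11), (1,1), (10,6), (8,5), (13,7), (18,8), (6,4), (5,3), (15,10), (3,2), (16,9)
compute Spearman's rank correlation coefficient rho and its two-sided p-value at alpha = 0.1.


Step 1: Rank x and y separately (midranks; no ties here).
rank(x): 14->8, 1->1, 10->6, 8->5, 13->7, 18->11, 6->4, 5->3, 15->9, 3->2, 16->10
rank(y): 11->11, 1->1, 6->6, 5->5, 7->7, 8->8, 4->4, 3->3, 10->10, 2->2, 9->9
Step 2: d_i = R_x(i) - R_y(i); compute d_i^2.
  (8-11)^2=9, (1-1)^2=0, (6-6)^2=0, (5-5)^2=0, (7-7)^2=0, (11-8)^2=9, (4-4)^2=0, (3-3)^2=0, (9-10)^2=1, (2-2)^2=0, (10-9)^2=1
sum(d^2) = 20.
Step 3: rho = 1 - 6*20 / (11*(11^2 - 1)) = 1 - 120/1320 = 0.909091.
Step 4: Under H0, t = rho * sqrt((n-2)/(1-rho^2)) = 6.5465 ~ t(9).
Step 5: Two-sided p-value from the t-distribution with 9 df = 0.000106.
Step 6: alpha = 0.1. reject H0.

rho = 0.9091, p = 0.000106, reject H0 at alpha = 0.1.


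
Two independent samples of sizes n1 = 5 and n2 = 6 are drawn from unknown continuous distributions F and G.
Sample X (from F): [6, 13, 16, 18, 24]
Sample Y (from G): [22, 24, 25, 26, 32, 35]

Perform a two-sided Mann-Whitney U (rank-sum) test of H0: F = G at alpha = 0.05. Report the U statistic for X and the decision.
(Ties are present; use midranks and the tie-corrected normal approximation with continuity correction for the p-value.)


Step 1: Combine and sort all 11 observations; assign midranks.
sorted (value, group): (6,X), (13,X), (16,X), (18,X), (22,Y), (24,X), (24,Y), (25,Y), (26,Y), (32,Y), (35,Y)
ranks: 6->1, 13->2, 16->3, 18->4, 22->5, 24->6.5, 24->6.5, 25->8, 26->9, 32->10, 35->11
Step 2: Rank sum for X: R1 = 1 + 2 + 3 + 4 + 6.5 = 16.5.
Step 3: U_X = R1 - n1(n1+1)/2 = 16.5 - 5*6/2 = 16.5 - 15 = 1.5.
       U_Y = n1*n2 - U_X = 30 - 1.5 = 28.5.
Step 4: Ties are present, so use the tie-corrected normal approximation (with continuity correction) for the p-value.
Step 5: p-value = 0.017365; compare to alpha = 0.05. reject H0.

U_X = 1.5, p = 0.017365, reject H0 at alpha = 0.05.


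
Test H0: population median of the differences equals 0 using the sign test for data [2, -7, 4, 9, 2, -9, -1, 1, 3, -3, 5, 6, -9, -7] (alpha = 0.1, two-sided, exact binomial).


Step 1: Discard zero differences. Original n = 14; n_eff = number of nonzero differences = 14.
Nonzero differences (with sign): +2, -7, +4, +9, +2, -9, -1, +1, +3, -3, +5, +6, -9, -7
Step 2: Count signs: positive = 8, negative = 6.
Step 3: Under H0: P(positive) = 0.5, so the number of positives S ~ Bin(14, 0.5).
Step 4: Two-sided exact p-value = sum of Bin(14,0.5) probabilities at or below the observed probability = 0.790527.
Step 5: alpha = 0.1. fail to reject H0.

n_eff = 14, pos = 8, neg = 6, p = 0.790527, fail to reject H0.


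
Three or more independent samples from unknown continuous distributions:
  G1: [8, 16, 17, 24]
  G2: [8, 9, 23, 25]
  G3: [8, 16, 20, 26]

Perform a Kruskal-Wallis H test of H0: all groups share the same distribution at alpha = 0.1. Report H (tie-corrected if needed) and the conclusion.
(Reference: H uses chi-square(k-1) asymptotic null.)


Step 1: Combine all N = 12 observations and assign midranks.
sorted (value, group, rank): (8,G1,2), (8,G2,2), (8,G3,2), (9,G2,4), (16,G1,5.5), (16,G3,5.5), (17,G1,7), (20,G3,8), (23,G2,9), (24,G1,10), (25,G2,11), (26,G3,12)
Step 2: Sum ranks within each group.
R_1 = 24.5 (n_1 = 4)
R_2 = 26 (n_2 = 4)
R_3 = 27.5 (n_3 = 4)
Step 3: H = 12/(N(N+1)) * sum(R_i^2/n_i) - 3(N+1)
     = 12/(12*13) * (24.5^2/4 + 26^2/4 + 27.5^2/4) - 3*13
     = 0.076923 * 508.125 - 39
     = 0.086538.
Step 4: Ties present; correction factor C = 1 - 30/(12^3 - 12) = 0.982517. Corrected H = 0.086538 / 0.982517 = 0.088078.
Step 5: Under H0, H ~ chi^2(2); p-value = 0.956916.
Step 6: alpha = 0.1. fail to reject H0.

H = 0.0881, df = 2, p = 0.956916, fail to reject H0.


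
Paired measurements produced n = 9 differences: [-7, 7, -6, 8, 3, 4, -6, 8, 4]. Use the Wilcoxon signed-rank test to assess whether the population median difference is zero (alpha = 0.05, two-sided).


Step 1: Drop any zero differences (none here) and take |d_i|.
|d| = [7, 7, 6, 8, 3, 4, 6, 8, 4]
Step 2: Midrank |d_i| (ties get averaged ranks).
ranks: |7|->6.5, |7|->6.5, |6|->4.5, |8|->8.5, |3|->1, |4|->2.5, |6|->4.5, |8|->8.5, |4|->2.5
Step 3: Attach original signs; sum ranks with positive sign and with negative sign.
W+ = 6.5 + 8.5 + 1 + 2.5 + 8.5 + 2.5 = 29.5
W- = 6.5 + 4.5 + 4.5 = 15.5
(Check: W+ + W- = 45 should equal n(n+1)/2 = 45.)
Step 4: Test statistic W = min(W+, W-) = 15.5.
Step 5: Ties in |d|, so use the tie-corrected normal approximation.
        E[W] = n(n+1)/4 = 9*10/4 = 22.5.
        Tie groups: |d|=4 (t=2), |d|=6 (t=2), |d|=7 (t=2), |d|=8 (t=2); sum(t^3 - t) = 24.
        Var[W] = n(n+1)(2n+1)/24 - sum(t^3-t)/48 = 1710/24 - 24/48 = 70.75.
        z = (W - E[W]) / sqrt(Var[W]) = (15.5 - 22.5) / 8.4113 = -0.8322.
        Two-sided p = 2*Phi(z) = 0.405288.
Step 6: alpha = 0.05. fail to reject H0.

W+ = 29.5, W- = 15.5, W = min = 15.5, p = 0.405288, fail to reject H0.


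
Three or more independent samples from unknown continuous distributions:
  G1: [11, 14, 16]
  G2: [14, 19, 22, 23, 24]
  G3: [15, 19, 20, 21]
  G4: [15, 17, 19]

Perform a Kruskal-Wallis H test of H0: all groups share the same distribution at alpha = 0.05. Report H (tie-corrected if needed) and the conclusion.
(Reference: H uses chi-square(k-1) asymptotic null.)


Step 1: Combine all N = 15 observations and assign midranks.
sorted (value, group, rank): (11,G1,1), (14,G1,2.5), (14,G2,2.5), (15,G3,4.5), (15,G4,4.5), (16,G1,6), (17,G4,7), (19,G2,9), (19,G3,9), (19,G4,9), (20,G3,11), (21,G3,12), (22,G2,13), (23,G2,14), (24,G2,15)
Step 2: Sum ranks within each group.
R_1 = 9.5 (n_1 = 3)
R_2 = 53.5 (n_2 = 5)
R_3 = 36.5 (n_3 = 4)
R_4 = 20.5 (n_4 = 3)
Step 3: H = 12/(N(N+1)) * sum(R_i^2/n_i) - 3(N+1)
     = 12/(15*16) * (9.5^2/3 + 53.5^2/5 + 36.5^2/4 + 20.5^2/3) - 3*16
     = 0.050000 * 1075.68 - 48
     = 5.783958.
Step 4: Ties present; correction factor C = 1 - 36/(15^3 - 15) = 0.989286. Corrected H = 5.783958 / 0.989286 = 5.846600.
Step 5: Under H0, H ~ chi^2(3); p-value = 0.119317.
Step 6: alpha = 0.05. fail to reject H0.

H = 5.8466, df = 3, p = 0.119317, fail to reject H0.


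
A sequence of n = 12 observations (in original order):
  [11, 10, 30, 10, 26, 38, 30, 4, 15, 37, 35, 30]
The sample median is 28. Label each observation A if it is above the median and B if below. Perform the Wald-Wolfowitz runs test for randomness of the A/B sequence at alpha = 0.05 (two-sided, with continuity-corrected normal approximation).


Step 1: Compute median = 28; label A = above, B = below.
Labels in order: BBABBAABBAAA  (n_A = 6, n_B = 6)
Step 2: Count runs R = 6.
Step 3: Under H0 (random ordering), E[R] = 2*n_A*n_B/(n_A+n_B) + 1 = 2*6*6/12 + 1 = 7.0000.
        Var[R] = 2*n_A*n_B*(2*n_A*n_B - n_A - n_B) / ((n_A+n_B)^2 * (n_A+n_B-1)) = 4320/1584 = 2.7273.
        SD[R] = 1.6514.
Step 4: Continuity-corrected z = (R + 0.5 - E[R]) / SD[R] = (6 + 0.5 - 7.0000) / 1.6514 = -0.3028.
Step 5: Two-sided p-value via normal approximation = 2*(1 - Phi(|z|)) = 0.762069.
Step 6: alpha = 0.05. fail to reject H0.

R = 6, z = -0.3028, p = 0.762069, fail to reject H0.


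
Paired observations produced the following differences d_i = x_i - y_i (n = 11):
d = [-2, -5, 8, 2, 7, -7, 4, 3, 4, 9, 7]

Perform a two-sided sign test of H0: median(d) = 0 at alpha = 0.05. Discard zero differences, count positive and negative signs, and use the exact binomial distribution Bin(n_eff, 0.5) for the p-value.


Step 1: Discard zero differences. Original n = 11; n_eff = number of nonzero differences = 11.
Nonzero differences (with sign): -2, -5, +8, +2, +7, -7, +4, +3, +4, +9, +7
Step 2: Count signs: positive = 8, negative = 3.
Step 3: Under H0: P(positive) = 0.5, so the number of positives S ~ Bin(11, 0.5).
Step 4: Two-sided exact p-value = sum of Bin(11,0.5) probabilities at or below the observed probability = 0.226562.
Step 5: alpha = 0.05. fail to reject H0.

n_eff = 11, pos = 8, neg = 3, p = 0.226562, fail to reject H0.


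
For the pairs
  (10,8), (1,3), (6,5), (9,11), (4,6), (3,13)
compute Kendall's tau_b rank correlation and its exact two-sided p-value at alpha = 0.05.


Step 1: Enumerate the 15 unordered pairs (i,j) with i<j and classify each by sign(x_j-x_i) * sign(y_j-y_i).
  (1,2):dx=-9,dy=-5->C; (1,3):dx=-4,dy=-3->C; (1,4):dx=-1,dy=+3->D; (1,5):dx=-6,dy=-2->C
  (1,6):dx=-7,dy=+5->D; (2,3):dx=+5,dy=+2->C; (2,4):dx=+8,dy=+8->C; (2,5):dx=+3,dy=+3->C
  (2,6):dx=+2,dy=+10->C; (3,4):dx=+3,dy=+6->C; (3,5):dx=-2,dy=+1->D; (3,6):dx=-3,dy=+8->D
  (4,5):dx=-5,dy=-5->C; (4,6):dx=-6,dy=+2->D; (5,6):dx=-1,dy=+7->D
Step 2: C = 9, D = 6, total pairs = 15.
Step 3: tau = (C - D)/(n(n-1)/2) = (9 - 6)/15 = 0.200000.
Step 4: Exact two-sided p-value (enumerate n! = 720 permutations of y under H0): p = 0.719444.
Step 5: alpha = 0.05. fail to reject H0.

tau_b = 0.2000 (C=9, D=6), p = 0.719444, fail to reject H0.


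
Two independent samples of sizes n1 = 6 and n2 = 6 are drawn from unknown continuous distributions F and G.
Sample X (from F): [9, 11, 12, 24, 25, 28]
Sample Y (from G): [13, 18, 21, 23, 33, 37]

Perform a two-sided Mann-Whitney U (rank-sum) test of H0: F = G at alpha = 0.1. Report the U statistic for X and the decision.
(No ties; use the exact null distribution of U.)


Step 1: Combine and sort all 12 observations; assign midranks.
sorted (value, group): (9,X), (11,X), (12,X), (13,Y), (18,Y), (21,Y), (23,Y), (24,X), (25,X), (28,X), (33,Y), (37,Y)
ranks: 9->1, 11->2, 12->3, 13->4, 18->5, 21->6, 23->7, 24->8, 25->9, 28->10, 33->11, 37->12
Step 2: Rank sum for X: R1 = 1 + 2 + 3 + 8 + 9 + 10 = 33.
Step 3: U_X = R1 - n1(n1+1)/2 = 33 - 6*7/2 = 33 - 21 = 12.
       U_Y = n1*n2 - U_X = 36 - 12 = 24.
Step 4: No ties, so the exact null distribution of U (based on enumerating the C(12,6) = 924 equally likely rank assignments) gives the two-sided p-value.
Step 5: p-value = 0.393939; compare to alpha = 0.1. fail to reject H0.

U_X = 12, p = 0.393939, fail to reject H0 at alpha = 0.1.


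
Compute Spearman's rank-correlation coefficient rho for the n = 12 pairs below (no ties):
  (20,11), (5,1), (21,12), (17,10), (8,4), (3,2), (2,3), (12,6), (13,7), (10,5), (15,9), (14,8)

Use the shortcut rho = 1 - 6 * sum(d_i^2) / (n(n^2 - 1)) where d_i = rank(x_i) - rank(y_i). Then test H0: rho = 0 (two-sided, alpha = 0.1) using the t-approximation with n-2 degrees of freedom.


Step 1: Rank x and y separately (midranks; no ties here).
rank(x): 20->11, 5->3, 21->12, 17->10, 8->4, 3->2, 2->1, 12->6, 13->7, 10->5, 15->9, 14->8
rank(y): 11->11, 1->1, 12->12, 10->10, 4->4, 2->2, 3->3, 6->6, 7->7, 5->5, 9->9, 8->8
Step 2: d_i = R_x(i) - R_y(i); compute d_i^2.
  (11-11)^2=0, (3-1)^2=4, (12-12)^2=0, (10-10)^2=0, (4-4)^2=0, (2-2)^2=0, (1-3)^2=4, (6-6)^2=0, (7-7)^2=0, (5-5)^2=0, (9-9)^2=0, (8-8)^2=0
sum(d^2) = 8.
Step 3: rho = 1 - 6*8 / (12*(12^2 - 1)) = 1 - 48/1716 = 0.972028.
Step 4: Under H0, t = rho * sqrt((n-2)/(1-rho^2)) = 13.0876 ~ t(10).
Step 5: Two-sided p-value from the t-distribution with 10 df = 0.000000.
Step 6: alpha = 0.1. reject H0.

rho = 0.9720, p = 0.000000, reject H0 at alpha = 0.1.


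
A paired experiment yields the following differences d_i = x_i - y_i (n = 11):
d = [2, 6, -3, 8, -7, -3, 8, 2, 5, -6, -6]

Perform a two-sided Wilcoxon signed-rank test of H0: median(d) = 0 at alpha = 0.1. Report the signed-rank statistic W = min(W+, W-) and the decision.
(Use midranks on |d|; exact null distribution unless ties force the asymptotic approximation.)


Step 1: Drop any zero differences (none here) and take |d_i|.
|d| = [2, 6, 3, 8, 7, 3, 8, 2, 5, 6, 6]
Step 2: Midrank |d_i| (ties get averaged ranks).
ranks: |2|->1.5, |6|->7, |3|->3.5, |8|->10.5, |7|->9, |3|->3.5, |8|->10.5, |2|->1.5, |5|->5, |6|->7, |6|->7
Step 3: Attach original signs; sum ranks with positive sign and with negative sign.
W+ = 1.5 + 7 + 10.5 + 10.5 + 1.5 + 5 = 36
W- = 3.5 + 9 + 3.5 + 7 + 7 = 30
(Check: W+ + W- = 66 should equal n(n+1)/2 = 66.)
Step 4: Test statistic W = min(W+, W-) = 30.
Step 5: Ties in |d|, so use the tie-corrected normal approximation.
        E[W] = n(n+1)/4 = 11*12/4 = 33.
        Tie groups: |d|=2 (t=2), |d|=3 (t=2), |d|=6 (t=3), |d|=8 (t=2); sum(t^3 - t) = 42.
        Var[W] = n(n+1)(2n+1)/24 - sum(t^3-t)/48 = 3036/24 - 42/48 = 125.625.
        z = (W - E[W]) / sqrt(Var[W]) = (30 - 33) / 11.2083 = -0.2677.
        Two-sided p = 2*Phi(z) = 0.788961.
Step 6: alpha = 0.1. fail to reject H0.

W+ = 36, W- = 30, W = min = 30, p = 0.788961, fail to reject H0.


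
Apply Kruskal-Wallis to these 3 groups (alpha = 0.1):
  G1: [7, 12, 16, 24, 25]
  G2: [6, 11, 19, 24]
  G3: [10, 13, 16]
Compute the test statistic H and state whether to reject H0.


Step 1: Combine all N = 12 observations and assign midranks.
sorted (value, group, rank): (6,G2,1), (7,G1,2), (10,G3,3), (11,G2,4), (12,G1,5), (13,G3,6), (16,G1,7.5), (16,G3,7.5), (19,G2,9), (24,G1,10.5), (24,G2,10.5), (25,G1,12)
Step 2: Sum ranks within each group.
R_1 = 37 (n_1 = 5)
R_2 = 24.5 (n_2 = 4)
R_3 = 16.5 (n_3 = 3)
Step 3: H = 12/(N(N+1)) * sum(R_i^2/n_i) - 3(N+1)
     = 12/(12*13) * (37^2/5 + 24.5^2/4 + 16.5^2/3) - 3*13
     = 0.076923 * 514.612 - 39
     = 0.585577.
Step 4: Ties present; correction factor C = 1 - 12/(12^3 - 12) = 0.993007. Corrected H = 0.585577 / 0.993007 = 0.589701.
Step 5: Under H0, H ~ chi^2(2); p-value = 0.744643.
Step 6: alpha = 0.1. fail to reject H0.

H = 0.5897, df = 2, p = 0.744643, fail to reject H0.


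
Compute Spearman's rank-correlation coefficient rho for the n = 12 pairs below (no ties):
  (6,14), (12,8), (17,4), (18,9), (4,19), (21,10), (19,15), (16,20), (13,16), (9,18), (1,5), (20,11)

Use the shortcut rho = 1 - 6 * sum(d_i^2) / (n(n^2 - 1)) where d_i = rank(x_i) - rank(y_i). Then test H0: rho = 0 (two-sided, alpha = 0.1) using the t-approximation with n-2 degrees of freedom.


Step 1: Rank x and y separately (midranks; no ties here).
rank(x): 6->3, 12->5, 17->8, 18->9, 4->2, 21->12, 19->10, 16->7, 13->6, 9->4, 1->1, 20->11
rank(y): 14->7, 8->3, 4->1, 9->4, 19->11, 10->5, 15->8, 20->12, 16->9, 18->10, 5->2, 11->6
Step 2: d_i = R_x(i) - R_y(i); compute d_i^2.
  (3-7)^2=16, (5-3)^2=4, (8-1)^2=49, (9-4)^2=25, (2-11)^2=81, (12-5)^2=49, (10-8)^2=4, (7-12)^2=25, (6-9)^2=9, (4-10)^2=36, (1-2)^2=1, (11-6)^2=25
sum(d^2) = 324.
Step 3: rho = 1 - 6*324 / (12*(12^2 - 1)) = 1 - 1944/1716 = -0.132867.
Step 4: Under H0, t = rho * sqrt((n-2)/(1-rho^2)) = -0.4239 ~ t(10).
Step 5: Two-sided p-value from the t-distribution with 10 df = 0.680598.
Step 6: alpha = 0.1. fail to reject H0.

rho = -0.1329, p = 0.680598, fail to reject H0 at alpha = 0.1.


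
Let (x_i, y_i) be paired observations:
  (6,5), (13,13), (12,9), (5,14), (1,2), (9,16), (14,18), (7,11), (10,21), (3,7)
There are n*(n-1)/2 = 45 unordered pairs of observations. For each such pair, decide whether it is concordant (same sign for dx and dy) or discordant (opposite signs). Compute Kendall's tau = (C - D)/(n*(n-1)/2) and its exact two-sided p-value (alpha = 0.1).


Step 1: Enumerate the 45 unordered pairs (i,j) with i<j and classify each by sign(x_j-x_i) * sign(y_j-y_i).
  (1,2):dx=+7,dy=+8->C; (1,3):dx=+6,dy=+4->C; (1,4):dx=-1,dy=+9->D; (1,5):dx=-5,dy=-3->C
  (1,6):dx=+3,dy=+11->C; (1,7):dx=+8,dy=+13->C; (1,8):dx=+1,dy=+6->C; (1,9):dx=+4,dy=+16->C
  (1,10):dx=-3,dy=+2->D; (2,3):dx=-1,dy=-4->C; (2,4):dx=-8,dy=+1->D; (2,5):dx=-12,dy=-11->C
  (2,6):dx=-4,dy=+3->D; (2,7):dx=+1,dy=+5->C; (2,8):dx=-6,dy=-2->C; (2,9):dx=-3,dy=+8->D
  (2,10):dx=-10,dy=-6->C; (3,4):dx=-7,dy=+5->D; (3,5):dx=-11,dy=-7->C; (3,6):dx=-3,dy=+7->D
  (3,7):dx=+2,dy=+9->C; (3,8):dx=-5,dy=+2->D; (3,9):dx=-2,dy=+12->D; (3,10):dx=-9,dy=-2->C
  (4,5):dx=-4,dy=-12->C; (4,6):dx=+4,dy=+2->C; (4,7):dx=+9,dy=+4->C; (4,8):dx=+2,dy=-3->D
  (4,9):dx=+5,dy=+7->C; (4,10):dx=-2,dy=-7->C; (5,6):dx=+8,dy=+14->C; (5,7):dx=+13,dy=+16->C
  (5,8):dx=+6,dy=+9->C; (5,9):dx=+9,dy=+19->C; (5,10):dx=+2,dy=+5->C; (6,7):dx=+5,dy=+2->C
  (6,8):dx=-2,dy=-5->C; (6,9):dx=+1,dy=+5->C; (6,10):dx=-6,dy=-9->C; (7,8):dx=-7,dy=-7->C
  (7,9):dx=-4,dy=+3->D; (7,10):dx=-11,dy=-11->C; (8,9):dx=+3,dy=+10->C; (8,10):dx=-4,dy=-4->C
  (9,10):dx=-7,dy=-14->C
Step 2: C = 34, D = 11, total pairs = 45.
Step 3: tau = (C - D)/(n(n-1)/2) = (34 - 11)/45 = 0.511111.
Step 4: Exact two-sided p-value (enumerate n! = 3628800 permutations of y under H0): p = 0.046623.
Step 5: alpha = 0.1. reject H0.

tau_b = 0.5111 (C=34, D=11), p = 0.046623, reject H0.


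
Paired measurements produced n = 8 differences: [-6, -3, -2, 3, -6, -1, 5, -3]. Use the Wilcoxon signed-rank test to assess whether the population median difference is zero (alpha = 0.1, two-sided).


Step 1: Drop any zero differences (none here) and take |d_i|.
|d| = [6, 3, 2, 3, 6, 1, 5, 3]
Step 2: Midrank |d_i| (ties get averaged ranks).
ranks: |6|->7.5, |3|->4, |2|->2, |3|->4, |6|->7.5, |1|->1, |5|->6, |3|->4
Step 3: Attach original signs; sum ranks with positive sign and with negative sign.
W+ = 4 + 6 = 10
W- = 7.5 + 4 + 2 + 7.5 + 1 + 4 = 26
(Check: W+ + W- = 36 should equal n(n+1)/2 = 36.)
Step 4: Test statistic W = min(W+, W-) = 10.
Step 5: Ties in |d|, so use the tie-corrected normal approximation.
        E[W] = n(n+1)/4 = 8*9/4 = 18.
        Tie groups: |d|=3 (t=3), |d|=6 (t=2); sum(t^3 - t) = 30.
        Var[W] = n(n+1)(2n+1)/24 - sum(t^3-t)/48 = 1224/24 - 30/48 = 50.375.
        z = (W - E[W]) / sqrt(Var[W]) = (10 - 18) / 7.0975 = -1.1272.
        Two-sided p = 2*Phi(z) = 0.259678.
Step 6: alpha = 0.1. fail to reject H0.

W+ = 10, W- = 26, W = min = 10, p = 0.259678, fail to reject H0.


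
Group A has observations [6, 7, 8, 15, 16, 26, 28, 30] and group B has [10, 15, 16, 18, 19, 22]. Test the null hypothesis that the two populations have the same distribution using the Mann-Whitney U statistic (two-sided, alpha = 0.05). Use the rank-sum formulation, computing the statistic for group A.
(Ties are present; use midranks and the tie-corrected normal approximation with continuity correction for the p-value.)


Step 1: Combine and sort all 14 observations; assign midranks.
sorted (value, group): (6,X), (7,X), (8,X), (10,Y), (15,X), (15,Y), (16,X), (16,Y), (18,Y), (19,Y), (22,Y), (26,X), (28,X), (30,X)
ranks: 6->1, 7->2, 8->3, 10->4, 15->5.5, 15->5.5, 16->7.5, 16->7.5, 18->9, 19->10, 22->11, 26->12, 28->13, 30->14
Step 2: Rank sum for X: R1 = 1 + 2 + 3 + 5.5 + 7.5 + 12 + 13 + 14 = 58.
Step 3: U_X = R1 - n1(n1+1)/2 = 58 - 8*9/2 = 58 - 36 = 22.
       U_Y = n1*n2 - U_X = 48 - 22 = 26.
Step 4: Ties are present, so use the tie-corrected normal approximation (with continuity correction) for the p-value.
Step 5: p-value = 0.846116; compare to alpha = 0.05. fail to reject H0.

U_X = 22, p = 0.846116, fail to reject H0 at alpha = 0.05.


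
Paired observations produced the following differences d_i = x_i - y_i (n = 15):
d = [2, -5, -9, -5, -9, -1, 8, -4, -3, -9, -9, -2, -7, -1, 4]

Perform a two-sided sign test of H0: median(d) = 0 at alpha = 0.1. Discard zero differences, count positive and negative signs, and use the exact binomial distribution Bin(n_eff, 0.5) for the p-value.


Step 1: Discard zero differences. Original n = 15; n_eff = number of nonzero differences = 15.
Nonzero differences (with sign): +2, -5, -9, -5, -9, -1, +8, -4, -3, -9, -9, -2, -7, -1, +4
Step 2: Count signs: positive = 3, negative = 12.
Step 3: Under H0: P(positive) = 0.5, so the number of positives S ~ Bin(15, 0.5).
Step 4: Two-sided exact p-value = sum of Bin(15,0.5) probabilities at or below the observed probability = 0.035156.
Step 5: alpha = 0.1. reject H0.

n_eff = 15, pos = 3, neg = 12, p = 0.035156, reject H0.


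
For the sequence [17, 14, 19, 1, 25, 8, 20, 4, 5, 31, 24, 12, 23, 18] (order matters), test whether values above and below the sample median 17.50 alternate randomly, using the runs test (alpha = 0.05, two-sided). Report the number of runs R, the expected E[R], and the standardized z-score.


Step 1: Compute median = 17.50; label A = above, B = below.
Labels in order: BBABABABBAABAA  (n_A = 7, n_B = 7)
Step 2: Count runs R = 10.
Step 3: Under H0 (random ordering), E[R] = 2*n_A*n_B/(n_A+n_B) + 1 = 2*7*7/14 + 1 = 8.0000.
        Var[R] = 2*n_A*n_B*(2*n_A*n_B - n_A - n_B) / ((n_A+n_B)^2 * (n_A+n_B-1)) = 8232/2548 = 3.2308.
        SD[R] = 1.7974.
Step 4: Continuity-corrected z = (R - 0.5 - E[R]) / SD[R] = (10 - 0.5 - 8.0000) / 1.7974 = 0.8345.
Step 5: Two-sided p-value via normal approximation = 2*(1 - Phi(|z|)) = 0.403986.
Step 6: alpha = 0.05. fail to reject H0.

R = 10, z = 0.8345, p = 0.403986, fail to reject H0.


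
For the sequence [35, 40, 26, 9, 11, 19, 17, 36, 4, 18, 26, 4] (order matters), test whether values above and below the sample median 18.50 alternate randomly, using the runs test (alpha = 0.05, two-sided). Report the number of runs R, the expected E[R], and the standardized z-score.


Step 1: Compute median = 18.50; label A = above, B = below.
Labels in order: AAABBABABBAB  (n_A = 6, n_B = 6)
Step 2: Count runs R = 8.
Step 3: Under H0 (random ordering), E[R] = 2*n_A*n_B/(n_A+n_B) + 1 = 2*6*6/12 + 1 = 7.0000.
        Var[R] = 2*n_A*n_B*(2*n_A*n_B - n_A - n_B) / ((n_A+n_B)^2 * (n_A+n_B-1)) = 4320/1584 = 2.7273.
        SD[R] = 1.6514.
Step 4: Continuity-corrected z = (R - 0.5 - E[R]) / SD[R] = (8 - 0.5 - 7.0000) / 1.6514 = 0.3028.
Step 5: Two-sided p-value via normal approximation = 2*(1 - Phi(|z|)) = 0.762069.
Step 6: alpha = 0.05. fail to reject H0.

R = 8, z = 0.3028, p = 0.762069, fail to reject H0.


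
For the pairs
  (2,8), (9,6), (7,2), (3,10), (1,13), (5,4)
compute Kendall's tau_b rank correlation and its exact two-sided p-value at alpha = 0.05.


Step 1: Enumerate the 15 unordered pairs (i,j) with i<j and classify each by sign(x_j-x_i) * sign(y_j-y_i).
  (1,2):dx=+7,dy=-2->D; (1,3):dx=+5,dy=-6->D; (1,4):dx=+1,dy=+2->C; (1,5):dx=-1,dy=+5->D
  (1,6):dx=+3,dy=-4->D; (2,3):dx=-2,dy=-4->C; (2,4):dx=-6,dy=+4->D; (2,5):dx=-8,dy=+7->D
  (2,6):dx=-4,dy=-2->C; (3,4):dx=-4,dy=+8->D; (3,5):dx=-6,dy=+11->D; (3,6):dx=-2,dy=+2->D
  (4,5):dx=-2,dy=+3->D; (4,6):dx=+2,dy=-6->D; (5,6):dx=+4,dy=-9->D
Step 2: C = 3, D = 12, total pairs = 15.
Step 3: tau = (C - D)/(n(n-1)/2) = (3 - 12)/15 = -0.600000.
Step 4: Exact two-sided p-value (enumerate n! = 720 permutations of y under H0): p = 0.136111.
Step 5: alpha = 0.05. fail to reject H0.

tau_b = -0.6000 (C=3, D=12), p = 0.136111, fail to reject H0.


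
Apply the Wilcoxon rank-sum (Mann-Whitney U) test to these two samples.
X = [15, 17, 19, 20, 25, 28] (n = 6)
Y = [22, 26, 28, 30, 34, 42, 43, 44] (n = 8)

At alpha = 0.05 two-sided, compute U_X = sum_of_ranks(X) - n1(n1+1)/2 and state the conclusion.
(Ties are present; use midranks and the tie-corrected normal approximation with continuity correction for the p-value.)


Step 1: Combine and sort all 14 observations; assign midranks.
sorted (value, group): (15,X), (17,X), (19,X), (20,X), (22,Y), (25,X), (26,Y), (28,X), (28,Y), (30,Y), (34,Y), (42,Y), (43,Y), (44,Y)
ranks: 15->1, 17->2, 19->3, 20->4, 22->5, 25->6, 26->7, 28->8.5, 28->8.5, 30->10, 34->11, 42->12, 43->13, 44->14
Step 2: Rank sum for X: R1 = 1 + 2 + 3 + 4 + 6 + 8.5 = 24.5.
Step 3: U_X = R1 - n1(n1+1)/2 = 24.5 - 6*7/2 = 24.5 - 21 = 3.5.
       U_Y = n1*n2 - U_X = 48 - 3.5 = 44.5.
Step 4: Ties are present, so use the tie-corrected normal approximation (with continuity correction) for the p-value.
Step 5: p-value = 0.009743; compare to alpha = 0.05. reject H0.

U_X = 3.5, p = 0.009743, reject H0 at alpha = 0.05.


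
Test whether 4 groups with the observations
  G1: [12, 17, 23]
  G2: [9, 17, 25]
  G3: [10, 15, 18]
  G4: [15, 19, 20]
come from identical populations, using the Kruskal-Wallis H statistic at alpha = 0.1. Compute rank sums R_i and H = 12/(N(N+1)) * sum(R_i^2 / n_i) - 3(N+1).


Step 1: Combine all N = 12 observations and assign midranks.
sorted (value, group, rank): (9,G2,1), (10,G3,2), (12,G1,3), (15,G3,4.5), (15,G4,4.5), (17,G1,6.5), (17,G2,6.5), (18,G3,8), (19,G4,9), (20,G4,10), (23,G1,11), (25,G2,12)
Step 2: Sum ranks within each group.
R_1 = 20.5 (n_1 = 3)
R_2 = 19.5 (n_2 = 3)
R_3 = 14.5 (n_3 = 3)
R_4 = 23.5 (n_4 = 3)
Step 3: H = 12/(N(N+1)) * sum(R_i^2/n_i) - 3(N+1)
     = 12/(12*13) * (20.5^2/3 + 19.5^2/3 + 14.5^2/3 + 23.5^2/3) - 3*13
     = 0.076923 * 521 - 39
     = 1.076923.
Step 4: Ties present; correction factor C = 1 - 12/(12^3 - 12) = 0.993007. Corrected H = 1.076923 / 0.993007 = 1.084507.
Step 5: Under H0, H ~ chi^2(3); p-value = 0.780815.
Step 6: alpha = 0.1. fail to reject H0.

H = 1.0845, df = 3, p = 0.780815, fail to reject H0.


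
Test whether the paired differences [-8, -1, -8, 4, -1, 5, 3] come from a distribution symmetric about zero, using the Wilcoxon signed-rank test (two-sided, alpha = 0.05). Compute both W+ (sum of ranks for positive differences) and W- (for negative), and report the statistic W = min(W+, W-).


Step 1: Drop any zero differences (none here) and take |d_i|.
|d| = [8, 1, 8, 4, 1, 5, 3]
Step 2: Midrank |d_i| (ties get averaged ranks).
ranks: |8|->6.5, |1|->1.5, |8|->6.5, |4|->4, |1|->1.5, |5|->5, |3|->3
Step 3: Attach original signs; sum ranks with positive sign and with negative sign.
W+ = 4 + 5 + 3 = 12
W- = 6.5 + 1.5 + 6.5 + 1.5 = 16
(Check: W+ + W- = 28 should equal n(n+1)/2 = 28.)
Step 4: Test statistic W = min(W+, W-) = 12.
Step 5: Ties in |d|, so use the tie-corrected normal approximation.
        E[W] = n(n+1)/4 = 7*8/4 = 14.
        Tie groups: |d|=1 (t=2), |d|=8 (t=2); sum(t^3 - t) = 12.
        Var[W] = n(n+1)(2n+1)/24 - sum(t^3-t)/48 = 840/24 - 12/48 = 34.75.
        z = (W - E[W]) / sqrt(Var[W]) = (12 - 14) / 5.8949 = -0.3393.
        Two-sided p = 2*Phi(z) = 0.734402.
Step 6: alpha = 0.05. fail to reject H0.

W+ = 12, W- = 16, W = min = 12, p = 0.734402, fail to reject H0.


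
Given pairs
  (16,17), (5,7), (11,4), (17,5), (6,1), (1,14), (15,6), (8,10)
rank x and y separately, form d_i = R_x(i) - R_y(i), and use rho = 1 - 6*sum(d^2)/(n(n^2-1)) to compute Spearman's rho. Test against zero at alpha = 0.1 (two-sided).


Step 1: Rank x and y separately (midranks; no ties here).
rank(x): 16->7, 5->2, 11->5, 17->8, 6->3, 1->1, 15->6, 8->4
rank(y): 17->8, 7->5, 4->2, 5->3, 1->1, 14->7, 6->4, 10->6
Step 2: d_i = R_x(i) - R_y(i); compute d_i^2.
  (7-8)^2=1, (2-5)^2=9, (5-2)^2=9, (8-3)^2=25, (3-1)^2=4, (1-7)^2=36, (6-4)^2=4, (4-6)^2=4
sum(d^2) = 92.
Step 3: rho = 1 - 6*92 / (8*(8^2 - 1)) = 1 - 552/504 = -0.095238.
Step 4: Under H0, t = rho * sqrt((n-2)/(1-rho^2)) = -0.2343 ~ t(6).
Step 5: Two-sided p-value from the t-distribution with 6 df = 0.822505.
Step 6: alpha = 0.1. fail to reject H0.

rho = -0.0952, p = 0.822505, fail to reject H0 at alpha = 0.1.


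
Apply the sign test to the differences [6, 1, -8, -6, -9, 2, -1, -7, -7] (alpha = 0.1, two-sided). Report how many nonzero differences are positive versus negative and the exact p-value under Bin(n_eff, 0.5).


Step 1: Discard zero differences. Original n = 9; n_eff = number of nonzero differences = 9.
Nonzero differences (with sign): +6, +1, -8, -6, -9, +2, -1, -7, -7
Step 2: Count signs: positive = 3, negative = 6.
Step 3: Under H0: P(positive) = 0.5, so the number of positives S ~ Bin(9, 0.5).
Step 4: Two-sided exact p-value = sum of Bin(9,0.5) probabilities at or below the observed probability = 0.507812.
Step 5: alpha = 0.1. fail to reject H0.

n_eff = 9, pos = 3, neg = 6, p = 0.507812, fail to reject H0.


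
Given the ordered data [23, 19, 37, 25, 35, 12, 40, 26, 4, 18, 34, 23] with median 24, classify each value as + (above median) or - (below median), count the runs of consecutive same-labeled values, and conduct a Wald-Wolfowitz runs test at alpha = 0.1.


Step 1: Compute median = 24; label A = above, B = below.
Labels in order: BBAAABAABBAB  (n_A = 6, n_B = 6)
Step 2: Count runs R = 7.
Step 3: Under H0 (random ordering), E[R] = 2*n_A*n_B/(n_A+n_B) + 1 = 2*6*6/12 + 1 = 7.0000.
        Var[R] = 2*n_A*n_B*(2*n_A*n_B - n_A - n_B) / ((n_A+n_B)^2 * (n_A+n_B-1)) = 4320/1584 = 2.7273.
        SD[R] = 1.6514.
Step 4: R = E[R], so z = 0 with no continuity correction.
Step 5: Two-sided p-value via normal approximation = 2*(1 - Phi(|z|)) = 1.000000.
Step 6: alpha = 0.1. fail to reject H0.

R = 7, z = 0.0000, p = 1.000000, fail to reject H0.


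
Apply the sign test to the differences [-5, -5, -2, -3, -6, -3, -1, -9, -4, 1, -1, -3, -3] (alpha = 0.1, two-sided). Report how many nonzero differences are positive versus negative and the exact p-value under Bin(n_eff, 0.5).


Step 1: Discard zero differences. Original n = 13; n_eff = number of nonzero differences = 13.
Nonzero differences (with sign): -5, -5, -2, -3, -6, -3, -1, -9, -4, +1, -1, -3, -3
Step 2: Count signs: positive = 1, negative = 12.
Step 3: Under H0: P(positive) = 0.5, so the number of positives S ~ Bin(13, 0.5).
Step 4: Two-sided exact p-value = sum of Bin(13,0.5) probabilities at or below the observed probability = 0.003418.
Step 5: alpha = 0.1. reject H0.

n_eff = 13, pos = 1, neg = 12, p = 0.003418, reject H0.


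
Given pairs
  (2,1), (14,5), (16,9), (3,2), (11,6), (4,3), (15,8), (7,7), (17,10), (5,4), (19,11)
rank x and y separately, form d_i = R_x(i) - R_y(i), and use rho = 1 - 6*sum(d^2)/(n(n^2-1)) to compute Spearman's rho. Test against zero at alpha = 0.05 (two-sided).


Step 1: Rank x and y separately (midranks; no ties here).
rank(x): 2->1, 14->7, 16->9, 3->2, 11->6, 4->3, 15->8, 7->5, 17->10, 5->4, 19->11
rank(y): 1->1, 5->5, 9->9, 2->2, 6->6, 3->3, 8->8, 7->7, 10->10, 4->4, 11->11
Step 2: d_i = R_x(i) - R_y(i); compute d_i^2.
  (1-1)^2=0, (7-5)^2=4, (9-9)^2=0, (2-2)^2=0, (6-6)^2=0, (3-3)^2=0, (8-8)^2=0, (5-7)^2=4, (10-10)^2=0, (4-4)^2=0, (11-11)^2=0
sum(d^2) = 8.
Step 3: rho = 1 - 6*8 / (11*(11^2 - 1)) = 1 - 48/1320 = 0.963636.
Step 4: Under H0, t = rho * sqrt((n-2)/(1-rho^2)) = 10.8186 ~ t(9).
Step 5: Two-sided p-value from the t-distribution with 9 df = 0.000002.
Step 6: alpha = 0.05. reject H0.

rho = 0.9636, p = 0.000002, reject H0 at alpha = 0.05.


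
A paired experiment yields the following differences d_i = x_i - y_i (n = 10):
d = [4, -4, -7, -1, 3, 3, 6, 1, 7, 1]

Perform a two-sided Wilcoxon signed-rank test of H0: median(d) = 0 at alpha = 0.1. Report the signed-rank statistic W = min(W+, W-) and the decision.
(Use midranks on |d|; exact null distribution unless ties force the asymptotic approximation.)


Step 1: Drop any zero differences (none here) and take |d_i|.
|d| = [4, 4, 7, 1, 3, 3, 6, 1, 7, 1]
Step 2: Midrank |d_i| (ties get averaged ranks).
ranks: |4|->6.5, |4|->6.5, |7|->9.5, |1|->2, |3|->4.5, |3|->4.5, |6|->8, |1|->2, |7|->9.5, |1|->2
Step 3: Attach original signs; sum ranks with positive sign and with negative sign.
W+ = 6.5 + 4.5 + 4.5 + 8 + 2 + 9.5 + 2 = 37
W- = 6.5 + 9.5 + 2 = 18
(Check: W+ + W- = 55 should equal n(n+1)/2 = 55.)
Step 4: Test statistic W = min(W+, W-) = 18.
Step 5: Ties in |d|, so use the tie-corrected normal approximation.
        E[W] = n(n+1)/4 = 10*11/4 = 27.5.
        Tie groups: |d|=1 (t=3), |d|=3 (t=2), |d|=4 (t=2), |d|=7 (t=2); sum(t^3 - t) = 42.
        Var[W] = n(n+1)(2n+1)/24 - sum(t^3-t)/48 = 2310/24 - 42/48 = 95.375.
        z = (W - E[W]) / sqrt(Var[W]) = (18 - 27.5) / 9.7660 = -0.9728.
        Two-sided p = 2*Phi(z) = 0.330672.
Step 6: alpha = 0.1. fail to reject H0.

W+ = 37, W- = 18, W = min = 18, p = 0.330672, fail to reject H0.


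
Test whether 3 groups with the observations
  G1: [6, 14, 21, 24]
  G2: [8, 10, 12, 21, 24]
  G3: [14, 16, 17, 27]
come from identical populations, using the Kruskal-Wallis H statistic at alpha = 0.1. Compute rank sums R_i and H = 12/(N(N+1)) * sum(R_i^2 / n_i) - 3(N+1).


Step 1: Combine all N = 13 observations and assign midranks.
sorted (value, group, rank): (6,G1,1), (8,G2,2), (10,G2,3), (12,G2,4), (14,G1,5.5), (14,G3,5.5), (16,G3,7), (17,G3,8), (21,G1,9.5), (21,G2,9.5), (24,G1,11.5), (24,G2,11.5), (27,G3,13)
Step 2: Sum ranks within each group.
R_1 = 27.5 (n_1 = 4)
R_2 = 30 (n_2 = 5)
R_3 = 33.5 (n_3 = 4)
Step 3: H = 12/(N(N+1)) * sum(R_i^2/n_i) - 3(N+1)
     = 12/(13*14) * (27.5^2/4 + 30^2/5 + 33.5^2/4) - 3*14
     = 0.065934 * 649.625 - 42
     = 0.832418.
Step 4: Ties present; correction factor C = 1 - 18/(13^3 - 13) = 0.991758. Corrected H = 0.832418 / 0.991758 = 0.839335.
Step 5: Under H0, H ~ chi^2(2); p-value = 0.657265.
Step 6: alpha = 0.1. fail to reject H0.

H = 0.8393, df = 2, p = 0.657265, fail to reject H0.


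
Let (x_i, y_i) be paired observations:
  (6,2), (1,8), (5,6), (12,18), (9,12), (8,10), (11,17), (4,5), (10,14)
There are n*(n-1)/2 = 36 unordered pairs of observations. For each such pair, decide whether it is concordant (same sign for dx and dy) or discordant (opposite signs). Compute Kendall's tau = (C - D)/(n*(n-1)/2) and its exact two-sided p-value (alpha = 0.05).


Step 1: Enumerate the 36 unordered pairs (i,j) with i<j and classify each by sign(x_j-x_i) * sign(y_j-y_i).
  (1,2):dx=-5,dy=+6->D; (1,3):dx=-1,dy=+4->D; (1,4):dx=+6,dy=+16->C; (1,5):dx=+3,dy=+10->C
  (1,6):dx=+2,dy=+8->C; (1,7):dx=+5,dy=+15->C; (1,8):dx=-2,dy=+3->D; (1,9):dx=+4,dy=+12->C
  (2,3):dx=+4,dy=-2->D; (2,4):dx=+11,dy=+10->C; (2,5):dx=+8,dy=+4->C; (2,6):dx=+7,dy=+2->C
  (2,7):dx=+10,dy=+9->C; (2,8):dx=+3,dy=-3->D; (2,9):dx=+9,dy=+6->C; (3,4):dx=+7,dy=+12->C
  (3,5):dx=+4,dy=+6->C; (3,6):dx=+3,dy=+4->C; (3,7):dx=+6,dy=+11->C; (3,8):dx=-1,dy=-1->C
  (3,9):dx=+5,dy=+8->C; (4,5):dx=-3,dy=-6->C; (4,6):dx=-4,dy=-8->C; (4,7):dx=-1,dy=-1->C
  (4,8):dx=-8,dy=-13->C; (4,9):dx=-2,dy=-4->C; (5,6):dx=-1,dy=-2->C; (5,7):dx=+2,dy=+5->C
  (5,8):dx=-5,dy=-7->C; (5,9):dx=+1,dy=+2->C; (6,7):dx=+3,dy=+7->C; (6,8):dx=-4,dy=-5->C
  (6,9):dx=+2,dy=+4->C; (7,8):dx=-7,dy=-12->C; (7,9):dx=-1,dy=-3->C; (8,9):dx=+6,dy=+9->C
Step 2: C = 31, D = 5, total pairs = 36.
Step 3: tau = (C - D)/(n(n-1)/2) = (31 - 5)/36 = 0.722222.
Step 4: Exact two-sided p-value (enumerate n! = 362880 permutations of y under H0): p = 0.005886.
Step 5: alpha = 0.05. reject H0.

tau_b = 0.7222 (C=31, D=5), p = 0.005886, reject H0.


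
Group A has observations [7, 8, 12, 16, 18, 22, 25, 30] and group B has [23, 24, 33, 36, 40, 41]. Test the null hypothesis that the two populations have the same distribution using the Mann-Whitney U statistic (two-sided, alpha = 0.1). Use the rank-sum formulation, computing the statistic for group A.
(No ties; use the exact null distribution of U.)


Step 1: Combine and sort all 14 observations; assign midranks.
sorted (value, group): (7,X), (8,X), (12,X), (16,X), (18,X), (22,X), (23,Y), (24,Y), (25,X), (30,X), (33,Y), (36,Y), (40,Y), (41,Y)
ranks: 7->1, 8->2, 12->3, 16->4, 18->5, 22->6, 23->7, 24->8, 25->9, 30->10, 33->11, 36->12, 40->13, 41->14
Step 2: Rank sum for X: R1 = 1 + 2 + 3 + 4 + 5 + 6 + 9 + 10 = 40.
Step 3: U_X = R1 - n1(n1+1)/2 = 40 - 8*9/2 = 40 - 36 = 4.
       U_Y = n1*n2 - U_X = 48 - 4 = 44.
Step 4: No ties, so the exact null distribution of U (based on enumerating the C(14,8) = 3003 equally likely rank assignments) gives the two-sided p-value.
Step 5: p-value = 0.007992; compare to alpha = 0.1. reject H0.

U_X = 4, p = 0.007992, reject H0 at alpha = 0.1.


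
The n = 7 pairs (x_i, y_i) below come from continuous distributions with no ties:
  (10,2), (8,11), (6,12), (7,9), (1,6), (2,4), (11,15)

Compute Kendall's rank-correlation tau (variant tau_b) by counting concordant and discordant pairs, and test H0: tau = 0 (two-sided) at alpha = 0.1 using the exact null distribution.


Step 1: Enumerate the 21 unordered pairs (i,j) with i<j and classify each by sign(x_j-x_i) * sign(y_j-y_i).
  (1,2):dx=-2,dy=+9->D; (1,3):dx=-4,dy=+10->D; (1,4):dx=-3,dy=+7->D; (1,5):dx=-9,dy=+4->D
  (1,6):dx=-8,dy=+2->D; (1,7):dx=+1,dy=+13->C; (2,3):dx=-2,dy=+1->D; (2,4):dx=-1,dy=-2->C
  (2,5):dx=-7,dy=-5->C; (2,6):dx=-6,dy=-7->C; (2,7):dx=+3,dy=+4->C; (3,4):dx=+1,dy=-3->D
  (3,5):dx=-5,dy=-6->C; (3,6):dx=-4,dy=-8->C; (3,7):dx=+5,dy=+3->C; (4,5):dx=-6,dy=-3->C
  (4,6):dx=-5,dy=-5->C; (4,7):dx=+4,dy=+6->C; (5,6):dx=+1,dy=-2->D; (5,7):dx=+10,dy=+9->C
  (6,7):dx=+9,dy=+11->C
Step 2: C = 13, D = 8, total pairs = 21.
Step 3: tau = (C - D)/(n(n-1)/2) = (13 - 8)/21 = 0.238095.
Step 4: Exact two-sided p-value (enumerate n! = 5040 permutations of y under H0): p = 0.561905.
Step 5: alpha = 0.1. fail to reject H0.

tau_b = 0.2381 (C=13, D=8), p = 0.561905, fail to reject H0.


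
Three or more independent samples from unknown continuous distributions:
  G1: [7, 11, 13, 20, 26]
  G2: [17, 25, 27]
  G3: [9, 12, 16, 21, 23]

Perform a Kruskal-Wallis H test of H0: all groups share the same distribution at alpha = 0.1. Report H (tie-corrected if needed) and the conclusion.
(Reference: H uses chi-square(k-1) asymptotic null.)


Step 1: Combine all N = 13 observations and assign midranks.
sorted (value, group, rank): (7,G1,1), (9,G3,2), (11,G1,3), (12,G3,4), (13,G1,5), (16,G3,6), (17,G2,7), (20,G1,8), (21,G3,9), (23,G3,10), (25,G2,11), (26,G1,12), (27,G2,13)
Step 2: Sum ranks within each group.
R_1 = 29 (n_1 = 5)
R_2 = 31 (n_2 = 3)
R_3 = 31 (n_3 = 5)
Step 3: H = 12/(N(N+1)) * sum(R_i^2/n_i) - 3(N+1)
     = 12/(13*14) * (29^2/5 + 31^2/3 + 31^2/5) - 3*14
     = 0.065934 * 680.733 - 42
     = 2.883516.
Step 4: No ties, so H is used without correction.
Step 5: Under H0, H ~ chi^2(2); p-value = 0.236512.
Step 6: alpha = 0.1. fail to reject H0.

H = 2.8835, df = 2, p = 0.236512, fail to reject H0.


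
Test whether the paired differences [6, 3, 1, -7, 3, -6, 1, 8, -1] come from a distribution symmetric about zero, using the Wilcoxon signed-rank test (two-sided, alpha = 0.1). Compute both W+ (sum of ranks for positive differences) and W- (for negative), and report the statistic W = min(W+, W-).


Step 1: Drop any zero differences (none here) and take |d_i|.
|d| = [6, 3, 1, 7, 3, 6, 1, 8, 1]
Step 2: Midrank |d_i| (ties get averaged ranks).
ranks: |6|->6.5, |3|->4.5, |1|->2, |7|->8, |3|->4.5, |6|->6.5, |1|->2, |8|->9, |1|->2
Step 3: Attach original signs; sum ranks with positive sign and with negative sign.
W+ = 6.5 + 4.5 + 2 + 4.5 + 2 + 9 = 28.5
W- = 8 + 6.5 + 2 = 16.5
(Check: W+ + W- = 45 should equal n(n+1)/2 = 45.)
Step 4: Test statistic W = min(W+, W-) = 16.5.
Step 5: Ties in |d|, so use the tie-corrected normal approximation.
        E[W] = n(n+1)/4 = 9*10/4 = 22.5.
        Tie groups: |d|=1 (t=3), |d|=3 (t=2), |d|=6 (t=2); sum(t^3 - t) = 36.
        Var[W] = n(n+1)(2n+1)/24 - sum(t^3-t)/48 = 1710/24 - 36/48 = 70.5.
        z = (W - E[W]) / sqrt(Var[W]) = (16.5 - 22.5) / 8.3964 = -0.7146.
        Two-sided p = 2*Phi(z) = 0.474863.
Step 6: alpha = 0.1. fail to reject H0.

W+ = 28.5, W- = 16.5, W = min = 16.5, p = 0.474863, fail to reject H0.


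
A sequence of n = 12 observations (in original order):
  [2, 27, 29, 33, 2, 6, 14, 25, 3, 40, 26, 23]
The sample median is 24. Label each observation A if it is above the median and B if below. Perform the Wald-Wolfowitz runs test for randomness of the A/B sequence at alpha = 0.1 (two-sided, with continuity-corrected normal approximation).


Step 1: Compute median = 24; label A = above, B = below.
Labels in order: BAAABBBABAAB  (n_A = 6, n_B = 6)
Step 2: Count runs R = 7.
Step 3: Under H0 (random ordering), E[R] = 2*n_A*n_B/(n_A+n_B) + 1 = 2*6*6/12 + 1 = 7.0000.
        Var[R] = 2*n_A*n_B*(2*n_A*n_B - n_A - n_B) / ((n_A+n_B)^2 * (n_A+n_B-1)) = 4320/1584 = 2.7273.
        SD[R] = 1.6514.
Step 4: R = E[R], so z = 0 with no continuity correction.
Step 5: Two-sided p-value via normal approximation = 2*(1 - Phi(|z|)) = 1.000000.
Step 6: alpha = 0.1. fail to reject H0.

R = 7, z = 0.0000, p = 1.000000, fail to reject H0.


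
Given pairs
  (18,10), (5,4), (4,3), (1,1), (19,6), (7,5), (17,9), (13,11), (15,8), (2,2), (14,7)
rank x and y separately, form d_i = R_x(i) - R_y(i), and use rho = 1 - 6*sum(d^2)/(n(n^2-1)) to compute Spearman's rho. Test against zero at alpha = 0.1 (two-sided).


Step 1: Rank x and y separately (midranks; no ties here).
rank(x): 18->10, 5->4, 4->3, 1->1, 19->11, 7->5, 17->9, 13->6, 15->8, 2->2, 14->7
rank(y): 10->10, 4->4, 3->3, 1->1, 6->6, 5->5, 9->9, 11->11, 8->8, 2->2, 7->7
Step 2: d_i = R_x(i) - R_y(i); compute d_i^2.
  (10-10)^2=0, (4-4)^2=0, (3-3)^2=0, (1-1)^2=0, (11-6)^2=25, (5-5)^2=0, (9-9)^2=0, (6-11)^2=25, (8-8)^2=0, (2-2)^2=0, (7-7)^2=0
sum(d^2) = 50.
Step 3: rho = 1 - 6*50 / (11*(11^2 - 1)) = 1 - 300/1320 = 0.772727.
Step 4: Under H0, t = rho * sqrt((n-2)/(1-rho^2)) = 3.6522 ~ t(9).
Step 5: Two-sided p-value from the t-distribution with 9 df = 0.005299.
Step 6: alpha = 0.1. reject H0.

rho = 0.7727, p = 0.005299, reject H0 at alpha = 0.1.
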